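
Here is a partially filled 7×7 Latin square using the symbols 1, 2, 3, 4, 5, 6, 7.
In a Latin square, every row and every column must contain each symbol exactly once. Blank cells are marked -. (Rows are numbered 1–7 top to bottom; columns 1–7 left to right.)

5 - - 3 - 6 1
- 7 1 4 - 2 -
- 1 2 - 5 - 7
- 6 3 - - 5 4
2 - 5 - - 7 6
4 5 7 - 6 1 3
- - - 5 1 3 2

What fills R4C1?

Row 1, column 3: row 1 has {1, 3, 5, 6} and column 3 has {1, 2, 3, 5, 7}, leaving only 4.
Row 1, column 2: row 1 has {1, 3, 4, 5, 6} and column 2 has {1, 5, 6, 7}, leaving only 2.
Row 1, column 5: row 1 has {1, 2, 3, 4, 5, 6} and column 5 has {1, 5, 6}, leaving only 7.
Row 2, column 5: row 2 has {1, 2, 4, 7} and column 5 has {1, 5, 6, 7}, leaving only 3.
Row 2, column 1: row 2 has {1, 2, 3, 4, 7} and column 1 has {2, 4, 5}, leaving only 6.
Row 2, column 7: row 2 has {1, 2, 3, 4, 6, 7} and column 7 has {1, 2, 3, 4, 6, 7}, leaving only 5.
Row 3, column 1: row 3 has {1, 2, 5, 7} and column 1 has {2, 4, 5, 6}, leaving only 3.
Row 3, column 4: row 3 has {1, 2, 3, 5, 7} and column 4 has {3, 4, 5}, leaving only 6.
Row 3, column 6: row 3 has {1, 2, 3, 5, 6, 7} and column 6 has {1, 2, 3, 5, 6, 7}, leaving only 4.
Row 4, column 5: row 4 has {3, 4, 5, 6} and column 5 has {1, 3, 5, 6, 7}, leaving only 2.
Row 5, column 4: row 5 has {2, 5, 6, 7} and column 4 has {3, 4, 5, 6}, leaving only 1.
Row 4, column 4: row 4 has {2, 3, 4, 5, 6} and column 4 has {1, 3, 4, 5, 6}, leaving only 7.
Row 4 already has {2, 3, 4, 5, 6, 7} and column 1 already has {2, 3, 4, 5, 6}, so row 4, column 1 must be 1.

1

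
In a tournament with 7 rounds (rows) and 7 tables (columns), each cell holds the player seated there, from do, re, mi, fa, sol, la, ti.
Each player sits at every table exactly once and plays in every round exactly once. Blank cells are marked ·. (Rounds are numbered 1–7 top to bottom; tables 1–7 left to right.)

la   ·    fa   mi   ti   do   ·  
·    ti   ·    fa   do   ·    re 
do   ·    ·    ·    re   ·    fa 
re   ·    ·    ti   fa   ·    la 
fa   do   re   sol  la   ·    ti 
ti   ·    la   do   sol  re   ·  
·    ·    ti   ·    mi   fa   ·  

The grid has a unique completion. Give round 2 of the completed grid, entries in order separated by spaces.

mi ti sol fa do la re

Round 1, table 7: round 1 has {do, mi, fa, la, ti} and table 7 has {re, fa, la, ti}, leaving only sol.
Round 1, table 2: round 1 has {do, mi, fa, sol, la, ti} and table 2 has {do, ti}, leaving only re.
Round 3, table 4: round 3 has {do, re, fa} and table 4 has {do, mi, fa, sol, ti}, leaving only la.
Round 5, table 6: round 5 has {do, re, fa, sol, la, ti} and table 6 has {do, re, fa}, leaving only mi.
Round 4, table 6: round 4 has {re, fa, la, ti} and table 6 has {do, re, mi, fa}, leaving only sol.
Round 2, table 6: round 2 has {do, re, fa, ti} and table 6 has {do, re, mi, fa, sol}, leaving only la.
Round 3, table 6: round 3 has {do, re, fa, la} and table 6 has {do, re, mi, fa, sol, la}, leaving only ti.
Round 4, table 2: round 4 has {re, fa, sol, la, ti} and table 2 has {do, re, ti}, leaving only mi.
Round 3, table 2: round 3 has {do, re, fa, la, ti} and table 2 has {do, re, mi, ti}, leaving only sol.
Round 3, table 3: round 3 has {do, re, fa, sol, la, ti} and table 3 has {re, fa, la, ti}, leaving only mi.
Round 2, table 3: round 2 has {do, re, fa, la, ti} and table 3 has {re, mi, fa, la, ti}, leaving only sol.
Round 2, table 1: round 2 has {do, re, fa, sol, la, ti} and table 1 has {do, re, fa, la, ti}, leaving only mi.
So round 2 reads: mi ti sol fa do la re.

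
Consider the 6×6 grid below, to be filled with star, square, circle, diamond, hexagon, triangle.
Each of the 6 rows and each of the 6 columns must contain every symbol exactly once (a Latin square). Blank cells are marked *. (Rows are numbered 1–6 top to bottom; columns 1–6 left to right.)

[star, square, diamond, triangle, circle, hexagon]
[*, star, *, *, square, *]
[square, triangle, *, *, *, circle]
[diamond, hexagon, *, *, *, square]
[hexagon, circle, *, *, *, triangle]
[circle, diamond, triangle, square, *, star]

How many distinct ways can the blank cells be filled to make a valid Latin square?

Row 2, column 1: eliminating its row and column leaves {triangle}.
Row 2, column 3: eliminating its row and column leaves {circle, hexagon}.
Row 2, column 4: eliminating its row and column leaves {circle, diamond, hexagon}.
Row 2, column 6: eliminating its row and column leaves {diamond}.
Row 3, column 3: eliminating its row and column leaves {star, hexagon}.
Row 3, column 4: eliminating its row and column leaves {star, diamond, hexagon}.
Row 3, column 5: eliminating its row and column leaves {star, diamond, hexagon}.
Row 4, column 3: eliminating its row and column leaves {star, circle}.
Row 4, column 4: eliminating its row and column leaves {star, circle}.
Row 4, column 5: eliminating its row and column leaves {star, triangle}.
Row 5, column 3: eliminating its row and column leaves {star, square}.
Row 5, column 4: eliminating its row and column leaves {star, diamond}.
Row 5, column 5: eliminating its row and column leaves {star, diamond}.
Row 6, column 5: eliminating its row and column leaves {hexagon}.
Enumerating the assignments across these blanks that avoid any row or column repeat gives 3 completions.

3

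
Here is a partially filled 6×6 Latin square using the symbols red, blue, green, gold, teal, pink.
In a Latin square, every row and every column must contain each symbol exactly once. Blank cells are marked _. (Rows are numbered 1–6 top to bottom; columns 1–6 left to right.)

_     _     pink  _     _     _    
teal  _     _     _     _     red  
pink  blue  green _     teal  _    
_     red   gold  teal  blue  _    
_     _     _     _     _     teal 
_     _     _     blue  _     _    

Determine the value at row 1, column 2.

teal

Row 2, column 3: row 2 has {red, teal} and column 3 has {green, gold, pink}, leaving only blue.
Row 3, column 6: row 3 has {blue, green, teal, pink} and column 6 has {red, teal}, leaving only gold.
Row 3, column 4: row 3 has {blue, green, gold, teal, pink} and column 4 has {blue, teal}, leaving only red.
Row 4, column 1: row 4 has {red, blue, gold, teal} and column 1 has {teal, pink}, leaving only green.
Row 4, column 6: row 4 has {red, blue, green, gold, teal} and column 6 has {red, gold, teal}, leaving only pink.
Row 5, column 3: row 5 has {teal} and column 3 has {blue, green, gold, pink}, leaving only red.
Row 6, column 3: row 6 has {blue} and column 3 has {red, blue, green, gold, pink}, leaving only teal.
Row 6, column 6: row 6 has {blue, teal} and column 6 has {red, gold, teal, pink}, leaving only green.
Row 1, column 6: row 1 has {pink} and column 6 has {red, green, gold, teal, pink}, leaving only blue.
Row 1, column 2 is narrowed to {green, gold, teal}.
If it were green, then row 1, column 5 would be left with no valid symbol.
If it were gold, then row 1, column 5 would be left with no valid symbol.
So row 1, column 2 must be teal.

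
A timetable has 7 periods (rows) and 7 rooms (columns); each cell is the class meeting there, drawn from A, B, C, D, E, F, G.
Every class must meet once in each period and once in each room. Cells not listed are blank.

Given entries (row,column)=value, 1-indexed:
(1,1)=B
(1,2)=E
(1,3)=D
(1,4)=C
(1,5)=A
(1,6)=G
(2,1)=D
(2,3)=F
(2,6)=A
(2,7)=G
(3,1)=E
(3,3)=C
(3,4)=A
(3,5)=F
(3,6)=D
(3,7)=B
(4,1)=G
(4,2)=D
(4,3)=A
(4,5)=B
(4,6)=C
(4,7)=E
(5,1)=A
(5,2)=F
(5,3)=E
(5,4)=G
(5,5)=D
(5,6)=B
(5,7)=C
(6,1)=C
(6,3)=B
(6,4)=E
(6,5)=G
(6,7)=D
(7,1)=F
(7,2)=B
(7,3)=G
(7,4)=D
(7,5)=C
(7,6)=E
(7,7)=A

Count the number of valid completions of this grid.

Period 1, room 7: eliminating its period and room leaves {F}.
Period 2, room 2: eliminating its period and room leaves {C}.
Period 2, room 4: eliminating its period and room leaves {B}.
Period 2, room 5: eliminating its period and room leaves {E}.
Period 3, room 2: eliminating its period and room leaves {G}.
Period 4, room 4: eliminating its period and room leaves {F}.
Period 6, room 2: eliminating its period and room leaves {A}.
Period 6, room 6: eliminating its period and room leaves {F}.
Only one assignment across all blanks avoids any period or room repeat, giving 1 completion.

1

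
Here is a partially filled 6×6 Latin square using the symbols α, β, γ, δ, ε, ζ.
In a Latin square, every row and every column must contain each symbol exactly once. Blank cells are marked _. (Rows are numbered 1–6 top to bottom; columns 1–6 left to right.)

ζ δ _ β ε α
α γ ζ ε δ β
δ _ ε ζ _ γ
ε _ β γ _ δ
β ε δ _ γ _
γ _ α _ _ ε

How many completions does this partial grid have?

2

Row 1, column 3: eliminating its row and column leaves {γ}.
Row 3, column 2: eliminating its row and column leaves {α, β}.
Row 3, column 5: eliminating its row and column leaves {α, β}.
Row 4, column 2: eliminating its row and column leaves {α, ζ}.
Row 4, column 5: eliminating its row and column leaves {α, ζ}.
Row 5, column 4: eliminating its row and column leaves {α}.
Row 5, column 6: eliminating its row and column leaves {ζ}.
Row 6, column 2: eliminating its row and column leaves {β, ζ}.
Row 6, column 4: eliminating its row and column leaves {δ}.
Row 6, column 5: eliminating its row and column leaves {β, ζ}.
Enumerating the assignments across these blanks that avoid any row or column repeat gives 2 completions.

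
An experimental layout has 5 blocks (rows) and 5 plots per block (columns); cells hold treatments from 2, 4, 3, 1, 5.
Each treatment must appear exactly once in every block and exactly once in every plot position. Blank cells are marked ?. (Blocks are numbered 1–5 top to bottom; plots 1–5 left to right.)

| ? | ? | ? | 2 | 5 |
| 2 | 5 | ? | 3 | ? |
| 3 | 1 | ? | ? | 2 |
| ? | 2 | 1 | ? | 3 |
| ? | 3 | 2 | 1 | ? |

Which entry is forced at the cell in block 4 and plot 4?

5

Block 1, plot 2: block 1 has {2, 5} and plot 2 has {2, 3, 1, 5}, leaving only 4.
Block 1, plot 1: block 1 has {2, 4, 5} and plot 1 has {2, 3}, leaving only 1.
Block 1, plot 3: block 1 has {2, 4, 1, 5} and plot 3 has {2, 1}, leaving only 3.
Block 2, plot 3: block 2 has {2, 3, 5} and plot 3 has {2, 3, 1}, leaving only 4.
Block 2, plot 5: block 2 has {2, 4, 3, 5} and plot 5 has {2, 3, 5}, leaving only 1.
Block 3, plot 3: block 3 has {2, 3, 1} and plot 3 has {2, 4, 3, 1}, leaving only 5.
Block 3, plot 4: block 3 has {2, 3, 1, 5} and plot 4 has {2, 3, 1}, leaving only 4.
Block 4 already has {2, 3, 1} and plot 4 already has {2, 4, 3, 1}, so block 4, plot 4 must be 5.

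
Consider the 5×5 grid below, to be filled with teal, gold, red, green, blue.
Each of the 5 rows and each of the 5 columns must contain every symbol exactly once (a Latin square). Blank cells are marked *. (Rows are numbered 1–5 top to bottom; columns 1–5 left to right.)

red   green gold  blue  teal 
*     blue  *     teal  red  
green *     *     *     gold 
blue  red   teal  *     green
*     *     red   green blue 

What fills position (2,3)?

Row 2 already has {teal, red, blue} and column 3 already has {teal, gold, red}, so row 2, column 3 must be green.

green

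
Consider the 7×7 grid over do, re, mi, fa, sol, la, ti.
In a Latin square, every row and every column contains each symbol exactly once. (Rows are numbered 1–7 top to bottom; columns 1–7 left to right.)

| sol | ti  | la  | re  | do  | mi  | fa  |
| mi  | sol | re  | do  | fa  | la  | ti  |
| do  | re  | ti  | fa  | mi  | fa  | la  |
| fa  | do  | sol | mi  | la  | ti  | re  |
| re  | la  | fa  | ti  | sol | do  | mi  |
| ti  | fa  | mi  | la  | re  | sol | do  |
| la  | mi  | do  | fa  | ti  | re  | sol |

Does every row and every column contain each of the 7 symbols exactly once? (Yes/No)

No

Column 4 contains fa twice (at rows 3 and 7), so it is not a permutation.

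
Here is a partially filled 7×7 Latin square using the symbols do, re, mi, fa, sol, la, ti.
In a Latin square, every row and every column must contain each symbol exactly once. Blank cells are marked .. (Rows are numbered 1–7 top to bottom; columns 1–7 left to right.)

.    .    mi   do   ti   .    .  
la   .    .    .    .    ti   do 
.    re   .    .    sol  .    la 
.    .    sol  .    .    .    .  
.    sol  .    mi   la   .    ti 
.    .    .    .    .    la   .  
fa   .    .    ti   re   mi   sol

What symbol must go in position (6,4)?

Row 3, column 4: row 3 has {re, sol, la} and column 4 has {do, mi, ti}, leaving only fa.
Row 3, column 6: row 3 has {re, fa, sol, la} and column 6 has {mi, la, ti}, leaving only do.
Row 3, column 3: row 3 has {do, re, fa, sol, la} and column 3 has {mi, sol}, leaving only ti.
Row 3, column 1: row 3 has {do, re, fa, sol, la, ti} and column 1 has {fa, la}, leaving only mi.
Row 6, column 4 is narrowed to {re, sol}.
If it were sol, then row 2, column 5 would be left with no valid symbol.
So row 6, column 4 must be re.

re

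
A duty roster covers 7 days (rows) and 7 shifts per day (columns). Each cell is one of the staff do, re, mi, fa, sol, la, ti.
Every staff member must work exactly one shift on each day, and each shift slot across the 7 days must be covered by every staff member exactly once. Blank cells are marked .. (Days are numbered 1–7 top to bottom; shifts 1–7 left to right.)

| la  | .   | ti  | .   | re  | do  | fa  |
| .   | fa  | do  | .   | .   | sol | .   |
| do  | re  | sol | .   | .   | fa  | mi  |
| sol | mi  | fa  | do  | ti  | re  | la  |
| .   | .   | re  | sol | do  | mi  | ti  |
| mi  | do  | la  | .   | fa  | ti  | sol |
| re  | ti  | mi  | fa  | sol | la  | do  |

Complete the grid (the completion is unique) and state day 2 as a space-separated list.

ti fa do la mi sol re

Day 2, shift 1: day 2 has {do, fa, sol} and shift 1 has {do, re, mi, sol, la}, leaving only ti.
Day 2, shift 7: day 2 has {do, fa, sol, ti} and shift 7 has {do, mi, fa, sol, la, ti}, leaving only re.
Day 1, shift 2: day 1 has {do, re, fa, la, ti} and shift 2 has {do, re, mi, fa, ti}, leaving only sol.
Day 1, shift 4: day 1 has {do, re, fa, sol, la, ti} and shift 4 has {do, fa, sol}, leaving only mi.
Day 2, shift 4: day 2 has {do, re, fa, sol, ti} and shift 4 has {do, mi, fa, sol}, leaving only la.
Day 2, shift 5: day 2 has {do, re, fa, sol, la, ti} and shift 5 has {do, re, fa, sol, ti}, leaving only mi.
So day 2 reads: ti fa do la mi sol re.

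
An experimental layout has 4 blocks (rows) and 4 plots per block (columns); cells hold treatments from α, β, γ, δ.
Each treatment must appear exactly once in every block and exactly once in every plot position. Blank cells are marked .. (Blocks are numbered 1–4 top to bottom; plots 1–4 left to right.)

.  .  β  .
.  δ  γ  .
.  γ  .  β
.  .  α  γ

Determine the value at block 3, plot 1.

Block 1, plot 2: block 1 has {β} and plot 2 has {γ, δ}, leaving only α.
Block 1, plot 4: block 1 has {α, β} and plot 4 has {β, γ}, leaving only δ.
Block 1, plot 1: block 1 has {α, β, δ} and plot 1 has {}, leaving only γ.
Block 2, plot 4: block 2 has {γ, δ} and plot 4 has {β, γ, δ}, leaving only α.
Block 2, plot 1: block 2 has {α, γ, δ} and plot 1 has {γ}, leaving only β.
Block 3, plot 3: block 3 has {β, γ} and plot 3 has {α, β, γ}, leaving only δ.
Block 3 already has {β, γ, δ} and plot 1 already has {β, γ}, so block 3, plot 1 must be α.

α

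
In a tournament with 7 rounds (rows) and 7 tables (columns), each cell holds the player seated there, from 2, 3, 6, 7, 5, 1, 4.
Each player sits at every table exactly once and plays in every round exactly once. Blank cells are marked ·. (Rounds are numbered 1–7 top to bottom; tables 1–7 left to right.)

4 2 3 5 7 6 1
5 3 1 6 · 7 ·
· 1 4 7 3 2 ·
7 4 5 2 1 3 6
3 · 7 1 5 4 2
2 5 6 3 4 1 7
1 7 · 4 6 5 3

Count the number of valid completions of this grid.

1

Round 2, table 5: eliminating its round and table leaves {2}.
Round 2, table 7: eliminating its round and table leaves {4}.
Round 3, table 1: eliminating its round and table leaves {6}.
Round 3, table 7: eliminating its round and table leaves {5}.
Round 5, table 2: eliminating its round and table leaves {6}.
Round 7, table 3: eliminating its round and table leaves {2}.
Only one assignment across all blanks avoids any round or table repeat, giving 1 completion.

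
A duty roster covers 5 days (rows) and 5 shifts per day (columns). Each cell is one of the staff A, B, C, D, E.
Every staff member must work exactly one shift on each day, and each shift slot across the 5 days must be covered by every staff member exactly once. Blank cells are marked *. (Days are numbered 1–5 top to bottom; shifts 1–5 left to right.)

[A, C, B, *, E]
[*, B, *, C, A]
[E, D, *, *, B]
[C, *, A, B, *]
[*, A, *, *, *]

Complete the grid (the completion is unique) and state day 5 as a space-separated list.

B A D E C

Day 1, shift 4: day 1 has {A, B, C, E} and shift 4 has {B, C}, leaving only D.
Day 5, shift 4: day 5 has {A} and shift 4 has {B, C, D}, leaving only E.
Day 2, shift 1: day 2 has {A, B, C} and shift 1 has {A, C, E}, leaving only D.
Day 5, shift 1: day 5 has {A, E} and shift 1 has {A, C, D, E}, leaving only B.
Day 2, shift 3: day 2 has {A, B, C, D} and shift 3 has {A, B}, leaving only E.
Day 3, shift 3: day 3 has {B, D, E} and shift 3 has {A, B, E}, leaving only C.
Day 5, shift 3: day 5 has {A, B, E} and shift 3 has {A, B, C, E}, leaving only D.
Day 5, shift 5: day 5 has {A, B, D, E} and shift 5 has {A, B, E}, leaving only C.
So day 5 reads: B A D E C.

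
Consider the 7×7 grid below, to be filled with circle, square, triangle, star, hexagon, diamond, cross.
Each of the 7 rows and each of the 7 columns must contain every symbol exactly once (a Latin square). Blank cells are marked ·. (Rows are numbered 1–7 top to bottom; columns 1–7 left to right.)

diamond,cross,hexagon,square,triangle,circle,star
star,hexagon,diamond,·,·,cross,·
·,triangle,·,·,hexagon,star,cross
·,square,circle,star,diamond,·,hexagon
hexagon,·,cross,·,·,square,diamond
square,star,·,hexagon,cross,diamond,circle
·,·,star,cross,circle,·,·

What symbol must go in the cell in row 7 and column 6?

Row 2, column 5: row 2 has {star, hexagon, diamond, cross} and column 5 has {circle, triangle, hexagon, diamond, cross}, leaving only square.
Row 2, column 7: row 2 has {square, star, hexagon, diamond, cross} and column 7 has {circle, star, hexagon, diamond, cross}, leaving only triangle.
Row 2, column 4: row 2 has {square, triangle, star, hexagon, diamond, cross} and column 4 has {square, star, hexagon, cross}, leaving only circle.
Row 3, column 1: row 3 has {triangle, star, hexagon, cross} and column 1 has {square, star, hexagon, diamond}, leaving only circle.
Row 3, column 3: row 3 has {circle, triangle, star, hexagon, cross} and column 3 has {circle, star, hexagon, diamond, cross}, leaving only square.
Row 3, column 4: row 3 has {circle, square, triangle, star, hexagon, cross} and column 4 has {circle, square, star, hexagon, cross}, leaving only diamond.
Row 4, column 6: row 4 has {circle, square, star, hexagon, diamond} and column 6 has {circle, square, star, diamond, cross}, leaving only triangle.
Row 7 already has {circle, star, cross} and column 6 already has {circle, square, triangle, star, diamond, cross}, so row 7, column 6 must be hexagon.

hexagon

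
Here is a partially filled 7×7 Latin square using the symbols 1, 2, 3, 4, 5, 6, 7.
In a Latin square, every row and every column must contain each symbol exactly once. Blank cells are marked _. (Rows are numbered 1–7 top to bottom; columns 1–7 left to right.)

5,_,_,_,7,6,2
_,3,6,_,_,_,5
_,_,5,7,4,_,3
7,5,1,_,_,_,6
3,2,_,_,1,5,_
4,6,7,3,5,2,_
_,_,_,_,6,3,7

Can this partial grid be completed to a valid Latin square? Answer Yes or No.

No

Row 2, column 5: row 2 has {3, 5, 6} and column 5 has {1, 4, 5, 6, 7}, so it must be 2.
Row 2, column 1: row 2 has {2, 3, 5, 6} and column 1 has {3, 4, 5, 7}, so it must be 1.
Row 2, column 4: row 2 has {1, 2, 3, 5, 6} and column 4 has {3, 7}, so it must be 4.
Row 1, column 4: row 1 has {2, 5, 6, 7} and column 4 has {3, 4, 7}, so it must be 1.
Row 1, column 2: row 1 has {1, 2, 5, 6, 7} and column 2 has {2, 3, 5, 6}, so it must be 4.
Row 1, column 3: row 1 has {1, 2, 4, 5, 6, 7} and column 3 has {1, 5, 6, 7}, so it must be 3.
Row 2, column 6: row 2 has {1, 2, 3, 4, 5, 6} and column 6 has {2, 3, 5, 6}, so it must be 7.
Row 3, column 2: row 3 has {3, 4, 5, 7} and column 2 has {2, 3, 4, 5, 6}, so it must be 1.
Now row 3, column 6: row 3 together with column 6 already contain {1, 2, 3, 4, 5, 6, 7} — every symbol — so nothing can go there. The grid has no valid completion.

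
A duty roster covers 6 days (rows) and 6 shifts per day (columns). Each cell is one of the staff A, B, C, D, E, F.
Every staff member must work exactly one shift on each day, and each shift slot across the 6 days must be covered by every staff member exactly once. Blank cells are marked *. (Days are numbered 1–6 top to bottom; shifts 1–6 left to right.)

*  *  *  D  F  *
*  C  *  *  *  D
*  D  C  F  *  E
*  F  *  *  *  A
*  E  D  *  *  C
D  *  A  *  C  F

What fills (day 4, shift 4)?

Day 1, shift 6: day 1 has {D, F} and shift 6 has {A, C, D, E, F}, leaving only B.
Day 1, shift 2: day 1 has {B, D, F} and shift 2 has {C, D, E, F}, leaving only A.
Day 1, shift 3: day 1 has {A, B, D, F} and shift 3 has {A, C, D}, leaving only E.
Day 1, shift 1: day 1 has {A, B, D, E, F} and shift 1 has {D}, leaving only C.
Day 4, shift 3: day 4 has {A, F} and shift 3 has {A, C, D, E}, leaving only B.
Day 2, shift 3: day 2 has {C, D} and shift 3 has {A, B, C, D, E}, leaving only F.
Day 4, shift 1: day 4 has {A, B, F} and shift 1 has {C, D}, leaving only E.
Day 4 already has {A, B, E, F} and shift 4 already has {D, F}, so day 4, shift 4 must be C.

C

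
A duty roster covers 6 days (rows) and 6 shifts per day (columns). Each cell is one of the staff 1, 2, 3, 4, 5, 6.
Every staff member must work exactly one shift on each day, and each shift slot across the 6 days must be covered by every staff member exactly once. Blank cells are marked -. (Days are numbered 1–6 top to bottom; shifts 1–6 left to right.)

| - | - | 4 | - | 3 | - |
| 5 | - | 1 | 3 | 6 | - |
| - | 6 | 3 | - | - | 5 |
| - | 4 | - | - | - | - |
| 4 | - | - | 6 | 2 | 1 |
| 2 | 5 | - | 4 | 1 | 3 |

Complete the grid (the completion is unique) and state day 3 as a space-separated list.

Day 3, shift 1: day 3 has {3, 5, 6} and shift 1 has {2, 4, 5}, leaving only 1.
Day 3, shift 4: day 3 has {1, 3, 5, 6} and shift 4 has {3, 4, 6}, leaving only 2.
Day 3, shift 5: day 3 has {1, 2, 3, 5, 6} and shift 5 has {1, 2, 3, 6}, leaving only 4.
So day 3 reads: 1 6 3 2 4 5.

1 6 3 2 4 5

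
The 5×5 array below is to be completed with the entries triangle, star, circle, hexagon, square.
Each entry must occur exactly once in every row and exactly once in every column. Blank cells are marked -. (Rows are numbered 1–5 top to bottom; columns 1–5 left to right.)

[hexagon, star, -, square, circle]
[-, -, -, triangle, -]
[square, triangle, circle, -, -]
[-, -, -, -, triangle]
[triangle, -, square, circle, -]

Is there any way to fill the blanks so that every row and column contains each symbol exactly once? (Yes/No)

Yes

No row or column among the givens repeats a symbol, and propagating forced cells runs into no contradiction.
One valid completion exists (for instance, hexagon star triangle square circle / star circle hexagon triangle square / square triangle circle star hexagon / circle square star hexagon triangle / triangle hexagon square circle star).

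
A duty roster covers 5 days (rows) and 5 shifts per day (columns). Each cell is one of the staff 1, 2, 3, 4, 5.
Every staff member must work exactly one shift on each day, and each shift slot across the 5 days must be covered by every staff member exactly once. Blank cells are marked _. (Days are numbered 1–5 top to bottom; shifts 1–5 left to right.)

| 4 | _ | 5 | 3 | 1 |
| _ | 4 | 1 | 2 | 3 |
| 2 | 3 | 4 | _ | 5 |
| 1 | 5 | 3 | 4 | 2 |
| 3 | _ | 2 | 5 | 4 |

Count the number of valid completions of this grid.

Day 1, shift 2: eliminating its day and shift leaves {2}.
Day 2, shift 1: eliminating its day and shift leaves {5}.
Day 3, shift 4: eliminating its day and shift leaves {1}.
Day 5, shift 2: eliminating its day and shift leaves {1}.
Only one assignment across all blanks avoids any day or shift repeat, giving 1 completion.

1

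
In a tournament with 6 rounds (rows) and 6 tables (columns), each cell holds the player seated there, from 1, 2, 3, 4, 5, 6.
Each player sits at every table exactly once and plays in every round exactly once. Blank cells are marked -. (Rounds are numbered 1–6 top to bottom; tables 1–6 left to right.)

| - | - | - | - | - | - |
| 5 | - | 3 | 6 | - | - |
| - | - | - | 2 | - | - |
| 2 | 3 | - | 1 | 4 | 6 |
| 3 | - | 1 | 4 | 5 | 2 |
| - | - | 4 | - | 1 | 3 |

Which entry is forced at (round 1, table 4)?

Round 2, table 5: round 2 has {3, 5, 6} and table 5 has {1, 4, 5}, leaving only 2.
Round 4, table 3: round 4 has {1, 2, 3, 4, 6} and table 3 has {1, 3, 4}, leaving only 5.
Round 3, table 3: round 3 has {2} and table 3 has {1, 3, 4, 5}, leaving only 6.
Round 1, table 3: round 1 has {} and table 3 has {1, 3, 4, 5, 6}, leaving only 2.
Round 3, table 5: round 3 has {2, 6} and table 5 has {1, 2, 4, 5}, leaving only 3.
Round 1, table 5: round 1 has {2} and table 5 has {1, 2, 3, 4, 5}, leaving only 6.
Round 5, table 2: round 5 has {1, 2, 3, 4, 5} and table 2 has {3}, leaving only 6.
Round 6, table 1: round 6 has {1, 3, 4} and table 1 has {2, 3, 5}, leaving only 6.
Round 6, table 4: round 6 has {1, 3, 4, 6} and table 4 has {1, 2, 4, 6}, leaving only 5.
Round 1 already has {2, 6} and table 4 already has {1, 2, 4, 5, 6}, so round 1, table 4 must be 3.

3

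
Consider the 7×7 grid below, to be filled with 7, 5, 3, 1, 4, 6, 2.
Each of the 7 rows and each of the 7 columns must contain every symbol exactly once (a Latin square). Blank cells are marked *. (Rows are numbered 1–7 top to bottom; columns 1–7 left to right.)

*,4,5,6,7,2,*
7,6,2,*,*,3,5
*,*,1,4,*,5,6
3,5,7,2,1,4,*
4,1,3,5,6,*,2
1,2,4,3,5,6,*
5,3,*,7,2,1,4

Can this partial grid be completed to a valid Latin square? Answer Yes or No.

No

Row 1, column 1: row 1 together with column 1 already contain {7, 5, 3, 1, 4, 6, 2} — every symbol — so nothing can go there. The grid has no valid completion.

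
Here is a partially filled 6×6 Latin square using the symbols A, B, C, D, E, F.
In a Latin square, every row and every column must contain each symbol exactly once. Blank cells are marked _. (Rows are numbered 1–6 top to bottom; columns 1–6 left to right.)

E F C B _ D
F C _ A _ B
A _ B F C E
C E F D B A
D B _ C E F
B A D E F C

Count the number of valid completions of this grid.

Row 1, column 5: eliminating its row and column leaves {A}.
Row 2, column 3: eliminating its row and column leaves {E}.
Row 2, column 5: eliminating its row and column leaves {D}.
Row 3, column 2: eliminating its row and column leaves {D}.
Row 5, column 3: eliminating its row and column leaves {A}.
Only one assignment across all blanks avoids any row or column repeat, giving 1 completion.

1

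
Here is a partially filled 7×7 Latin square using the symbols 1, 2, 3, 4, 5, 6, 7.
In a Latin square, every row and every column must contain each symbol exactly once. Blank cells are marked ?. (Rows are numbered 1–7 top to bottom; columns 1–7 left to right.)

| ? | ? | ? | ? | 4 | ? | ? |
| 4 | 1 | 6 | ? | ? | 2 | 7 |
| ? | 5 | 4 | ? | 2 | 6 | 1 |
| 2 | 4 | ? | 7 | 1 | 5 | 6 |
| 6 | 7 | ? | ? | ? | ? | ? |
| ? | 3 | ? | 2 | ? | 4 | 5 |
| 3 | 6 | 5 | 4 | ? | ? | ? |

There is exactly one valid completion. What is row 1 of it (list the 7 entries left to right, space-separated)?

5 2 1 6 4 7 3

Row 1, column 2: row 1 has {4} and column 2 has {1, 3, 4, 5, 6, 7}, leaving only 2.
Row 1, column 7: row 1 has {2, 4} and column 7 has {1, 5, 6, 7}, leaving only 3.
Row 3, column 1: row 3 has {1, 2, 4, 5, 6} and column 1 has {2, 3, 4, 6}, leaving only 7.
Row 3, column 4: row 3 has {1, 2, 4, 5, 6, 7} and column 4 has {2, 4, 7}, leaving only 3.
Row 2, column 4: row 2 has {1, 2, 4, 6, 7} and column 4 has {2, 3, 4, 7}, leaving only 5.
Row 2, column 5: row 2 has {1, 2, 4, 5, 6, 7} and column 5 has {1, 2, 4}, leaving only 3.
Row 4, column 3: row 4 has {1, 2, 4, 5, 6, 7} and column 3 has {4, 5, 6}, leaving only 3.
Row 5, column 4: row 5 has {6, 7} and column 4 has {2, 3, 4, 5, 7}, leaving only 1.
Row 1, column 4: row 1 has {2, 3, 4} and column 4 has {1, 2, 3, 4, 5, 7}, leaving only 6.
Row 5, column 3: row 5 has {1, 6, 7} and column 3 has {3, 4, 5, 6}, leaving only 2.
Row 5, column 5: row 5 has {1, 2, 6, 7} and column 5 has {1, 2, 3, 4}, leaving only 5.
Row 5, column 6: row 5 has {1, 2, 5, 6, 7} and column 6 has {2, 4, 5, 6}, leaving only 3.
Row 5, column 7: row 5 has {1, 2, 3, 5, 6, 7} and column 7 has {1, 3, 5, 6, 7}, leaving only 4.
Row 6, column 1: row 6 has {2, 3, 4, 5} and column 1 has {2, 3, 4, 6, 7}, leaving only 1.
Row 1, column 1: row 1 has {2, 3, 4, 6} and column 1 has {1, 2, 3, 4, 6, 7}, leaving only 5.
Row 6, column 3: row 6 has {1, 2, 3, 4, 5} and column 3 has {2, 3, 4, 5, 6}, leaving only 7.
Row 1, column 3: row 1 has {2, 3, 4, 5, 6} and column 3 has {2, 3, 4, 5, 6, 7}, leaving only 1.
Row 1, column 6: row 1 has {1, 2, 3, 4, 5, 6} and column 6 has {2, 3, 4, 5, 6}, leaving only 7.
So row 1 reads: 5 2 1 6 4 7 3.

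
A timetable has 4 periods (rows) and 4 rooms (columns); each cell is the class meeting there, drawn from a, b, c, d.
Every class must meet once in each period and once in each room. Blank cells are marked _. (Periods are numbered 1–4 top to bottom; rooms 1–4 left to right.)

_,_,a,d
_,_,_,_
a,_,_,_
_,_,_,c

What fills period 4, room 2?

Period 3, room 4: period 3 has {a} and room 4 has {c, d}, leaving only b.
Period 2, room 4: period 2 has {} and room 4 has {b, c, d}, leaving only a.
Period 4, room 2 is narrowed to {a, b, d}.
If it were b, then period 3, room 2 would be left with no valid symbol.
If it were d, then period 2, room 2 would be left with no valid symbol.
So period 4, room 2 must be a.

a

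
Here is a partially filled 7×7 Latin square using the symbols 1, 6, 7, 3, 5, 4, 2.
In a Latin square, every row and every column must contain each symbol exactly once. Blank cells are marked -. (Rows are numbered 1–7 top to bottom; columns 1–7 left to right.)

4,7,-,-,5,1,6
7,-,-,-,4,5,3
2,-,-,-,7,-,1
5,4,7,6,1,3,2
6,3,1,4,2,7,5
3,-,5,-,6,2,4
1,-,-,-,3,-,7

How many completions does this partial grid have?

4

Row 1, column 3: eliminating its row and column leaves {3, 2}.
Row 1, column 4: eliminating its row and column leaves {3, 2}.
Row 2, column 2: eliminating its row and column leaves {1, 6, 2}.
Row 2, column 3: eliminating its row and column leaves {6, 2}.
Row 2, column 4: eliminating its row and column leaves {1, 2}.
Row 3, column 2: eliminating its row and column leaves {6, 5}.
Row 3, column 3: eliminating its row and column leaves {6, 3, 4}.
Row 3, column 4: eliminating its row and column leaves {3, 5}.
Row 3, column 6: eliminating its row and column leaves {6, 4}.
Row 6, column 2: eliminating its row and column leaves {1}.
Row 6, column 4: eliminating its row and column leaves {1, 7}.
Row 7, column 2: eliminating its row and column leaves {6, 5, 2}.
Row 7, column 3: eliminating its row and column leaves {6, 4, 2}.
Row 7, column 4: eliminating its row and column leaves {5, 2}.
Row 7, column 6: eliminating its row and column leaves {6, 4}.
Enumerating the assignments across these blanks that avoid any row or column repeat gives 4 completions.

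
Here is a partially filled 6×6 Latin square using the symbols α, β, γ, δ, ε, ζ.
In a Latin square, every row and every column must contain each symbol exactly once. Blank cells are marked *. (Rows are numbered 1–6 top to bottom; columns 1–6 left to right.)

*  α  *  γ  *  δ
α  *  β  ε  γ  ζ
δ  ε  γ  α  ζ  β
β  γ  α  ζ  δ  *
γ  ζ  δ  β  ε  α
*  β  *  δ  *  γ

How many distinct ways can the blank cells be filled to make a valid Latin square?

Row 1, column 1: eliminating its row and column leaves {ε, ζ}.
Row 1, column 3: eliminating its row and column leaves {ε, ζ}.
Row 1, column 5: eliminating its row and column leaves {β}.
Row 2, column 2: eliminating its row and column leaves {δ}.
Row 4, column 6: eliminating its row and column leaves {ε}.
Row 6, column 1: eliminating its row and column leaves {ε, ζ}.
Row 6, column 3: eliminating its row and column leaves {ε, ζ}.
Row 6, column 5: eliminating its row and column leaves {α}.
Enumerating the assignments across these blanks that avoid any row or column repeat gives 2 completions.

2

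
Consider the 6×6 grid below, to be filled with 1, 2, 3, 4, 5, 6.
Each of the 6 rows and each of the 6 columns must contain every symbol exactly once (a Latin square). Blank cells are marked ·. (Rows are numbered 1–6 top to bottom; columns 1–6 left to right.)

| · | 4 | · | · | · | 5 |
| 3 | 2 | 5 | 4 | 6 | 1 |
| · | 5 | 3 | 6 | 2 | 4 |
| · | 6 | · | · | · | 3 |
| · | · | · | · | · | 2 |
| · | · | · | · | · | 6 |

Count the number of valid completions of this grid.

Row 1, column 1: eliminating its row and column leaves {1, 2, 6}.
Row 1, column 3: eliminating its row and column leaves {1, 2, 6}.
Row 1, column 4: eliminating its row and column leaves {1, 2, 3}.
Row 1, column 5: eliminating its row and column leaves {1, 3}.
Row 3, column 1: eliminating its row and column leaves {1}.
Row 4, column 1: eliminating its row and column leaves {1, 2, 4, 5}.
Row 4, column 3: eliminating its row and column leaves {1, 2, 4}.
Row 4, column 4: eliminating its row and column leaves {1, 2, 5}.
Row 4, column 5: eliminating its row and column leaves {1, 4, 5}.
Row 5, column 1: eliminating its row and column leaves {1, 4, 5, 6}.
Row 5, column 2: eliminating its row and column leaves {1, 3}.
Row 5, column 3: eliminating its row and column leaves {1, 4, 6}.
Row 5, column 4: eliminating its row and column leaves {1, 3, 5}.
Row 5, column 5: eliminating its row and column leaves {1, 3, 4, 5}.
Row 6, column 1: eliminating its row and column leaves {1, 2, 4, 5}.
Row 6, column 2: eliminating its row and column leaves {1, 3}.
Row 6, column 3: eliminating its row and column leaves {1, 2, 4}.
Row 6, column 4: eliminating its row and column leaves {1, 2, 3, 5}.
Row 6, column 5: eliminating its row and column leaves {1, 3, 4, 5}.
Enumerating the assignments across these blanks that avoid any row or column repeat gives 34 completions.

34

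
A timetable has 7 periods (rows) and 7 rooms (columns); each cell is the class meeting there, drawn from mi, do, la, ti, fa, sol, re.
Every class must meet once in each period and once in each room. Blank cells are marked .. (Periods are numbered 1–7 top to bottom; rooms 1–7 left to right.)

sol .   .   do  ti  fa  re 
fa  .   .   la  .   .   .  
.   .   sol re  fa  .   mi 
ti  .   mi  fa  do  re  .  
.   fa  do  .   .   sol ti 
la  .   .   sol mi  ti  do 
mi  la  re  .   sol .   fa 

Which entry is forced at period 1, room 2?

mi

Period 1 already has {do, ti, fa, sol, re} and room 2 already has {la, fa}, so period 1, room 2 must be mi.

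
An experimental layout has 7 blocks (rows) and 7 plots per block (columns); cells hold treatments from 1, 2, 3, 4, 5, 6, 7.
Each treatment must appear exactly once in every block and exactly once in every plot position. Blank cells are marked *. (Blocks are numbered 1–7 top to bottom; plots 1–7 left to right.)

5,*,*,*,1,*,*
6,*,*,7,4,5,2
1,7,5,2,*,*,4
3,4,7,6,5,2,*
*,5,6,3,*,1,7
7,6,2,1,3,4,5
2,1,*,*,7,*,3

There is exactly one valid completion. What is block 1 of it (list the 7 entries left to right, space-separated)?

5 2 3 4 1 7 6

Block 1, plot 4: block 1 has {1, 5} and plot 4 has {1, 2, 3, 6, 7}, leaving only 4.
Block 1, plot 3: block 1 has {1, 4, 5} and plot 3 has {2, 5, 6, 7}, leaving only 3.
Block 1, plot 2: block 1 has {1, 3, 4, 5} and plot 2 has {1, 4, 5, 6, 7}, leaving only 2.
Block 1, plot 7: block 1 has {1, 2, 3, 4, 5} and plot 7 has {2, 3, 4, 5, 7}, leaving only 6.
Block 1, plot 6: block 1 has {1, 2, 3, 4, 5, 6} and plot 6 has {1, 2, 4, 5}, leaving only 7.
So block 1 reads: 5 2 3 4 1 7 6.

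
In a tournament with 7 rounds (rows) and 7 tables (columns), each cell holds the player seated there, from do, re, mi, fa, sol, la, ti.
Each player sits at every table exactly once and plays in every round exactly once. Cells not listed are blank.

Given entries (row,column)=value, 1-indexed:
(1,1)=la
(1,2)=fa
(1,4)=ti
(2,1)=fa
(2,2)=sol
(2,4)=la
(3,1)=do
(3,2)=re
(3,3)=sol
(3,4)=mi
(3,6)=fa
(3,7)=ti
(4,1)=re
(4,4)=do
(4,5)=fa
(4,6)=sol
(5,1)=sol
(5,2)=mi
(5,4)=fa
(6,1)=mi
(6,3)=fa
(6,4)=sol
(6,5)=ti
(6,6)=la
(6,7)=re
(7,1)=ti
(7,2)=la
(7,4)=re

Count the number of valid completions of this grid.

Round 1, table 3: eliminating its round and table leaves {do, re, mi}.
Round 1, table 5: eliminating its round and table leaves {do, re, mi, sol}.
Round 1, table 6: eliminating its round and table leaves {do, re, mi}.
Round 1, table 7: eliminating its round and table leaves {do, mi, sol}.
Round 2, table 3: eliminating its round and table leaves {do, re, mi, ti}.
Round 2, table 5: eliminating its round and table leaves {do, re, mi}.
Round 2, table 6: eliminating its round and table leaves {do, re, mi, ti}.
Round 2, table 7: eliminating its round and table leaves {do, mi}.
Round 3, table 5: eliminating its round and table leaves {la}.
Round 4, table 2: eliminating its round and table leaves {ti}.
Round 4, table 3: eliminating its round and table leaves {mi, la, ti}.
Round 4, table 7: eliminating its round and table leaves {mi, la}.
Round 5, table 3: eliminating its round and table leaves {do, re, la, ti}.
Round 5, table 5: eliminating its round and table leaves {do, re, la}.
Round 5, table 6: eliminating its round and table leaves {do, re, ti}.
Round 5, table 7: eliminating its round and table leaves {do, la}.
Round 6, table 2: eliminating its round and table leaves {do}.
Round 7, table 3: eliminating its round and table leaves {do, mi}.
Round 7, table 5: eliminating its round and table leaves {do, mi, sol}.
Round 7, table 6: eliminating its round and table leaves {do, mi}.
Round 7, table 7: eliminating its round and table leaves {do, mi, fa, sol}.
Enumerating the assignments across these blanks that avoid any round or table repeat gives 9 completions.

9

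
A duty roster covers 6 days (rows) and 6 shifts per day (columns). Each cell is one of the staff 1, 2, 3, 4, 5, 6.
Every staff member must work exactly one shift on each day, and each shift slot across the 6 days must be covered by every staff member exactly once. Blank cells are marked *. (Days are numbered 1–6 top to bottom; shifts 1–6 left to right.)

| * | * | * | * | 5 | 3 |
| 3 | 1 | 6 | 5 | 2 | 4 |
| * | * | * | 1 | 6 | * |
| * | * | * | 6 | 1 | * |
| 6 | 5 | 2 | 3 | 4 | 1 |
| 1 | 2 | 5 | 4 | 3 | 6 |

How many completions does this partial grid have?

4

Day 1, shift 1: eliminating its day and shift leaves {2, 4}.
Day 1, shift 2: eliminating its day and shift leaves {4, 6}.
Day 1, shift 3: eliminating its day and shift leaves {1, 4}.
Day 1, shift 4: eliminating its day and shift leaves {2}.
Day 3, shift 1: eliminating its day and shift leaves {2, 4, 5}.
Day 3, shift 2: eliminating its day and shift leaves {3, 4}.
Day 3, shift 3: eliminating its day and shift leaves {3, 4}.
Day 3, shift 6: eliminating its day and shift leaves {2, 5}.
Day 4, shift 1: eliminating its day and shift leaves {2, 4, 5}.
Day 4, shift 2: eliminating its day and shift leaves {3, 4}.
Day 4, shift 3: eliminating its day and shift leaves {3, 4}.
Day 4, shift 6: eliminating its day and shift leaves {2, 5}.
Enumerating the assignments across these blanks that avoid any day or shift repeat gives 4 completions.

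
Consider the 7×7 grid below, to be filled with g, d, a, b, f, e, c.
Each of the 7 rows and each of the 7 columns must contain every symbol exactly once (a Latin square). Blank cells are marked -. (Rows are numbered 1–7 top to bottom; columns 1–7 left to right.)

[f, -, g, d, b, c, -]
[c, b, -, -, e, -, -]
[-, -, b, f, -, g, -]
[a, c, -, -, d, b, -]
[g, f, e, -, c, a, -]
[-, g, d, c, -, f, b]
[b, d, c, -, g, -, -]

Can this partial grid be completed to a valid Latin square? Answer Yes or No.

No

Row 2, column 6: row 2 has {b, e, c} and column 6 has {g, a, b, f, c}, so it must be d.
Row 3, column 5: row 3 has {g, b, f} and column 5 has {g, d, b, e, c}, so it must be a.
Now row 6, column 5: row 6 together with column 5 already contain {g, d, a, b, f, e, c} — every symbol — so nothing can go there. The grid has no valid completion.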